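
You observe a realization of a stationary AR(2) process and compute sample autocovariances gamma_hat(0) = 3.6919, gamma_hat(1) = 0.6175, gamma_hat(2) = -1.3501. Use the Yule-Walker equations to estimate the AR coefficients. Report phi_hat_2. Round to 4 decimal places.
\hat\phi_{2} = -0.4050

The Yule-Walker equations for an AR(p) process read, in matrix form,
  Gamma_p phi = r_p,   with   (Gamma_p)_{ij} = gamma(|i - j|),
                       (r_p)_i = gamma(i),   i,j = 1..p.
Substitute the sample gammas (Toeplitz matrix and right-hand side of size 2):
  Gamma_p = [[3.6919, 0.6175], [0.6175, 3.6919]]
  r_p     = [0.6175, -1.3501]
Written out:
  3.6919 phi_1 + 0.6175 phi_2 = 0.6175
  0.6175 phi_1 + 3.6919 phi_2 = -1.3501
Solve by Cramer's rule:
  det = gamma(0)^2 - gamma(1)^2 = (3.6919)^2 - (0.6175)^2 = 13.63012561 - 0.38130625 = 13.24881936
  phi_hat_1 = [gamma(1) gamma(0) - gamma(1) gamma(2)] / det = [(0.6175)(3.6919) - (0.6175)(-1.3501)] / 13.24881936 = 3.113435 / 13.24881936 = 0.235
  phi_hat_2 = [gamma(0) gamma(2) - gamma(1)^2] / det = [(3.6919)(-1.3501) - (0.6175)^2] / 13.24881936 = -5.36574044 / 13.24881936 = -0.405
So phi_hat = [0.2350, -0.4050].
Therefore phi_hat_2 = -0.4050.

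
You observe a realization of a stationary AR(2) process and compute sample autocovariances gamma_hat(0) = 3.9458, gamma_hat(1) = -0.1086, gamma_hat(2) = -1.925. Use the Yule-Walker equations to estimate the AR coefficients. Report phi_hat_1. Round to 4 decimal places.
\hat\phi_{1} = -0.0410

The Yule-Walker equations for an AR(p) process read, in matrix form,
  Gamma_p phi = r_p,   with   (Gamma_p)_{ij} = gamma(|i - j|),
                       (r_p)_i = gamma(i),   i,j = 1..p.
Substitute the sample gammas (Toeplitz matrix and right-hand side of size 2):
  Gamma_p = [[3.9458, -0.1086], [-0.1086, 3.9458]]
  r_p     = [-0.1086, -1.925]
Written out:
  3.9458 phi_1 - 0.1086 phi_2 = -0.1086
  -0.1086 phi_1 + 3.9458 phi_2 = -1.925
Solve by Cramer's rule:
  det = gamma(0)^2 - gamma(1)^2 = (3.9458)^2 - (-0.1086)^2 = 15.56933764 - 0.01179396 = 15.55754368
  phi_hat_1 = [gamma(1) gamma(0) - gamma(1) gamma(2)] / det = [(-0.1086)(3.9458) - (-0.1086)(-1.925)] / 15.55754368 = -0.63756888 / 15.55754368 = -0.041
  phi_hat_2 = [gamma(0) gamma(2) - gamma(1)^2] / det = [(3.9458)(-1.925) - (-0.1086)^2] / 15.55754368 = -7.60745896 / 15.55754368 = -0.489
So phi_hat = [-0.0410, -0.4890].
Therefore phi_hat_1 = -0.0410.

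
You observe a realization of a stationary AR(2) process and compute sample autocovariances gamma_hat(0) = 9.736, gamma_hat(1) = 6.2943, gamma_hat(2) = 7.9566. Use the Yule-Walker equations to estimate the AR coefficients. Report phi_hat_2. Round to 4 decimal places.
\hat\phi_{2} = 0.6860

The Yule-Walker equations for an AR(p) process read, in matrix form,
  Gamma_p phi = r_p,   with   (Gamma_p)_{ij} = gamma(|i - j|),
                       (r_p)_i = gamma(i),   i,j = 1..p.
Substitute the sample gammas (Toeplitz matrix and right-hand side of size 2):
  Gamma_p = [[9.736, 6.2943], [6.2943, 9.736]]
  r_p     = [6.2943, 7.9566]
Written out:
  9.736 phi_1 + 6.2943 phi_2 = 6.2943
  6.2943 phi_1 + 9.736 phi_2 = 7.9566
Solve by Cramer's rule:
  det = gamma(0)^2 - gamma(1)^2 = (9.736)^2 - (6.2943)^2 = 94.789696 - 39.61821249 = 55.17148351
  phi_hat_1 = [gamma(1) gamma(0) - gamma(1) gamma(2)] / det = [(6.2943)(9.736) - (6.2943)(7.9566)] / 55.17148351 = 11.20007742 / 55.17148351 = 0.203
  phi_hat_2 = [gamma(0) gamma(2) - gamma(1)^2] / det = [(9.736)(7.9566) - (6.2943)^2] / 55.17148351 = 37.84724511 / 55.17148351 = 0.686
So phi_hat = [0.2030, 0.6860].
Therefore phi_hat_2 = 0.6860.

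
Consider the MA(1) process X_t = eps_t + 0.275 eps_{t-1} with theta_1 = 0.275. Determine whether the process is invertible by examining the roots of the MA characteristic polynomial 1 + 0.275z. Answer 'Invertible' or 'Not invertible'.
\text{Invertible}

The MA(q) characteristic polynomial is P(z) = 1 + 0.275z.
Invertibility requires all roots to lie outside the unit circle, i.e. |z| > 1 for every root.
This is linear in z: 1 + (0.275) z = 0  =>  z = -1/(0.275) = -3.636364,  |z| = 3.636364.
Moduli of all roots: 3.6364.
All moduli strictly greater than 1? Yes.
Verdict: Invertible.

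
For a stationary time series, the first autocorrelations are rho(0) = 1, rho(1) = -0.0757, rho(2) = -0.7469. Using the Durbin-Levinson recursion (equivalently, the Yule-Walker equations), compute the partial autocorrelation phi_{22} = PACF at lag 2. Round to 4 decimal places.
\phi_{22} = -0.7570

The PACF at lag k is phi_{kk}, the last component of the solution
to the Yule-Walker system G_k phi = r_k where
  (G_k)_{ij} = rho(|i - j|), (r_k)_i = rho(i), i,j = 1..k.
Equivalently, Durbin-Levinson gives phi_{kk} iteratively:
  phi_{11} = rho(1)
  phi_{kk} = [rho(k) - sum_{j=1..k-1} phi_{k-1,j} rho(k-j)]
            / [1 - sum_{j=1..k-1} phi_{k-1,j} rho(j)],
  phi_{k,j} = phi_{k-1,j} - phi_{kk} phi_{k-1,k-j},  j = 1..k-1.
Step k = 1:
  phi_11 = rho(1) = -0.0757.
Step k = 2:
  phi_22 = [rho(2) - phi_11 rho(1)] / [1 - phi_11 rho(1)] = [-0.7469 - (-0.0757)(-0.0757)] / [1 - (-0.0757)(-0.0757)]
         = -0.75263049 / 0.99426951 = -0.757.
Therefore phi_{22} = -0.7570.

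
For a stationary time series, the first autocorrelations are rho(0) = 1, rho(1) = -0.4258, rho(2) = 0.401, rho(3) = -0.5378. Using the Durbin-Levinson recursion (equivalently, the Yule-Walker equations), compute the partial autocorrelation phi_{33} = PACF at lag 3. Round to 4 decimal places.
\phi_{33} = -0.3930

The PACF at lag k is phi_{kk}, the last component of the solution
to the Yule-Walker system G_k phi = r_k where
  (G_k)_{ij} = rho(|i - j|), (r_k)_i = rho(i), i,j = 1..k.
Equivalently, Durbin-Levinson gives phi_{kk} iteratively:
  phi_{11} = rho(1)
  phi_{kk} = [rho(k) - sum_{j=1..k-1} phi_{k-1,j} rho(k-j)]
            / [1 - sum_{j=1..k-1} phi_{k-1,j} rho(j)],
  phi_{k,j} = phi_{k-1,j} - phi_{kk} phi_{k-1,k-j},  j = 1..k-1.
Step k = 1:
  phi_11 = rho(1) = -0.4258.
Step k = 2:
  phi_22 = [rho(2) - phi_11 rho(1)] / [1 - phi_11 rho(1)] = [0.401 - (-0.4258)(-0.4258)] / [1 - (-0.4258)(-0.4258)]
         = 0.21969436 / 0.81869436 = 0.268347.
  Update: phi_21 = phi_11 - phi_22 phi_11 = -0.4258 - (0.268347)(-0.4258) = -0.311538.
Step k = 3:
  phi_33 = [rho(3) - phi_21 rho(2) - phi_22 rho(1)] / [1 - phi_21 rho(1) - phi_22 rho(2)]
    numerator   = -0.5378 - (-0.311538)(0.401) - (0.268347)(-0.4258) = -0.29861111
    denominator = 1 - (-0.311538)(-0.4258) - (0.268347)(0.401) = 0.75973999
  phi_33 = -0.29861111 / 0.75973999 = -0.393.
Therefore phi_{33} = -0.3930.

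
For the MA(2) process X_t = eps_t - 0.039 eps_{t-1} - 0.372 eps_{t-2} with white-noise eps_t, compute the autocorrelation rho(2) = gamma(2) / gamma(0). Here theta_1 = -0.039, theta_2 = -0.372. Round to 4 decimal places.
\rho(2) = -0.3263

For an MA(q) process with theta_0 = 1, the autocovariance is
  gamma(k) = sigma^2 * sum_{i=0..q-k} theta_i * theta_{i+k},
and rho(k) = gamma(k) / gamma(0). Sigma^2 cancels.
  numerator   = (1)*(-0.372) = -0.372.
  denominator = (1)^2 + (-0.039)^2 + (-0.372)^2 = 1.139905.
  rho(2) = -0.372 / 1.139905 = -0.3263.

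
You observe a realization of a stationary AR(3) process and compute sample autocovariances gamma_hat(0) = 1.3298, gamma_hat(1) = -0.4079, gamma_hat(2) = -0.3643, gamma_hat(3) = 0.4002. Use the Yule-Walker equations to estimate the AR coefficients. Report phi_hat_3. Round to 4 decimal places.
\hat\phi_{3} = 0.0769

The Yule-Walker equations for an AR(p) process read, in matrix form,
  Gamma_p phi = r_p,   with   (Gamma_p)_{ij} = gamma(|i - j|),
                       (r_p)_i = gamma(i),   i,j = 1..p.
Substitute the sample gammas (Toeplitz matrix and right-hand side of size 3):
  Gamma_p = [[1.3298, -0.4079, -0.3643], [-0.4079, 1.3298, -0.4079], [-0.3643, -0.4079, 1.3298]]
  r_p     = [-0.4079, -0.3643, 0.4002]
Written out (R1..R3):
  (R1) 1.3298 phi_1 - 0.4079 phi_2 - 0.3643 phi_3 = -0.4079
  (R2) -0.4079 phi_1 + 1.3298 phi_2 - 0.4079 phi_3 = -0.3643
  (R3) -0.3643 phi_1 - 0.4079 phi_2 + 1.3298 phi_3 = 0.4002
Gaussian elimination:
  R2 <- R2 - (-0.4079/1.3298) R1 = R2 - (-0.306738) R1:  1.204682 phi_2 - 0.519645 phi_3 = -0.489418
  R3 <- R3 - (-0.3643/1.3298) R1 = R3 - (-0.273951) R1:  -0.519645 phi_2 + 1.23 phi_3 = 0.288455
  R3 <- R3 - (-0.519645/1.204682) R2 = R3 - (-0.431354) R2:  1.005849 phi_3 = 0.077343
Back-substitution:
  phi_hat_3 = 0.077343 / 1.005849 = 0.076893
  phi_hat_2 = (-0.489418 - (-0.519645)(0.076893)) / 1.204682 = -0.373096
  phi_hat_1 = (-0.4079 - (-0.4079)(-0.373096) - (-0.3643)(0.076893)) / 1.3298 = -0.400115
So phi_hat = [-0.4001, -0.3731, 0.0769].
Therefore phi_hat_3 = 0.0769.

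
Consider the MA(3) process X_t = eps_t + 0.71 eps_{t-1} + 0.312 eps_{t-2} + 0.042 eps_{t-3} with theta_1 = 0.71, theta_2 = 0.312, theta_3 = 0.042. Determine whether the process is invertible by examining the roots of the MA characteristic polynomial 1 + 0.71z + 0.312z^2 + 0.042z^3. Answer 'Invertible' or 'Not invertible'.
\text{Invertible}

The MA(q) characteristic polynomial is P(z) = 1 + 0.71z + 0.312z^2 + 0.042z^3.
Invertibility requires all roots to lie outside the unit circle, i.e. |z| > 1 for every root.
Degree 3: look for a simple real root z0 first, then factor out (1 - z/z0) and solve the remaining quadratic.
Testing z0 = -5: P(-5) = 1 + (0.71)(-5) + (0.312)(-5)^2 + (0.042)(-5)^3
  = 1 + (-3.55) + (7.8) + (-5.25) = 0.  So z_0 = -5 is a root, |z_0| = 5.
Divide out the factor (1 + 0.2 z) = (1 - z/z0) (since 1/z0 = -0.2):
  P(z) = (1 + 0.2 z)(1 + (0.51) z + (0.21) z^2)
  [check: z-coef 0.51 - (-0.2) = 0.71; z^2-coef 0.21 - (-0.2)(0.51) = 0.312; z^3-coef -(-0.2)(0.21) = 0.042.]
Remaining roots from the quadratic factor 1 + (0.51) z + (0.21) z^2:
  Set 1 + (0.51) z + (0.21) z^2 = 0, i.e. a z^2 + b z + c = 0 with a = 0.21, b = 0.51, c = 1.
  Discriminant D = b^2 - 4ac = (0.51)^2 - 4*(0.21)*1 = 0.2601 - (0.84) = -0.5799.
  D < 0, so the roots are the complex-conjugate pair z = (-b +/- i sqrt(-D)) / (2a) = -1.2143 +/- 1.8131i.
  For a conjugate pair |z|^2 = z * conj(z) = (product of roots) = c/a = 1/(0.21) = 4.761905, so |z| = sqrt(4.761905) = 2.1822 for both roots.
Moduli of all roots: 5.0000, 2.1822, 2.1822.
All moduli strictly greater than 1? Yes.
Verdict: Invertible.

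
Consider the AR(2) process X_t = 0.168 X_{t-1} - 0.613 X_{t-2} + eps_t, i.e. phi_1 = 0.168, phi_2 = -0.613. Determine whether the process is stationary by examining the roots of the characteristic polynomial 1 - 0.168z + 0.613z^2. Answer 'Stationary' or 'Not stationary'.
\text{Stationary}

The AR(p) characteristic polynomial is P(z) = 1 - 0.168z + 0.613z^2.
Stationarity requires all roots to lie outside the unit circle, i.e. |z| > 1 for every root.
Set 1 + (-0.168) z + (0.613) z^2 = 0, i.e. a z^2 + b z + c = 0 with a = 0.613, b = -0.168, c = 1.
Discriminant D = b^2 - 4ac = (-0.168)^2 - 4*(0.613)*1 = 0.028224 - (2.452) = -2.423776.
D < 0, so the roots are the complex-conjugate pair z = (-b +/- i sqrt(-D)) / (2a) = 0.137 +/- 1.2699i.
For a conjugate pair |z|^2 = z * conj(z) = (product of roots) = c/a = 1/(0.613) = 1.631321, so |z| = sqrt(1.631321) = 1.2772 for both roots.
Moduli of all roots: 1.2772, 1.2772.
All moduli strictly greater than 1? Yes.
Verdict: Stationary.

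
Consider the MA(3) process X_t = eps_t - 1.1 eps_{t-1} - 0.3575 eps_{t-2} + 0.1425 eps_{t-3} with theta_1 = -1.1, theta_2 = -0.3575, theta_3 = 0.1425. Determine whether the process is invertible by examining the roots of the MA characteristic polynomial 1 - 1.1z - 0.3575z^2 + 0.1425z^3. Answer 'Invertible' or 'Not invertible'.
\text{Not invertible}

The MA(q) characteristic polynomial is P(z) = 1 - 1.1z - 0.3575z^2 + 0.1425z^3.
Invertibility requires all roots to lie outside the unit circle, i.e. |z| > 1 for every root.
Degree 3: look for a simple real root z0 first, then factor out (1 - z/z0) and solve the remaining quadratic.
Testing z0 = 4: P(4) = 1 + (-1.1)(4) + (-0.3575)(4)^2 + (0.1425)(4)^3
  = 1 + (-4.4) + (-5.72) + (9.12) = 0.  So z_0 = 4 is a root, |z_0| = 4.
Divide out the factor (1 - 0.25 z) = (1 - z/z0) (since 1/z0 = 0.25):
  P(z) = (1 - 0.25 z)(1 + (-0.85) z + (-0.57) z^2)
  [check: z-coef -0.85 - (0.25) = -1.1; z^2-coef -0.57 - (0.25)(-0.85) = -0.3575; z^3-coef -(0.25)(-0.57) = 0.1425.]
Remaining roots from the quadratic factor 1 + (-0.85) z + (-0.57) z^2:
  Set 1 + (-0.85) z + (-0.57) z^2 = 0, i.e. a z^2 + b z + c = 0 with a = -0.57, b = -0.85, c = 1.
  Discriminant D = b^2 - 4ac = (-0.85)^2 - 4*(-0.57)*1 = 0.7225 - (-2.28) = 3.0025.
  D >= 0, so the roots are real: z = (-b +/- sqrt(D)) / (2a) = (0.85 +/- 1.732772) / (-1.14).
    z_1 = (0.85 + 1.732772) / (-1.14) = -2.2656,   |z_1| = 2.2656.
    z_2 = (0.85 - 1.732772) / (-1.14) = 0.7744,   |z_2| = 0.7744.
Moduli of all roots: 4.0000, 2.2656, 0.7744.
All moduli strictly greater than 1? No.
Verdict: Not invertible.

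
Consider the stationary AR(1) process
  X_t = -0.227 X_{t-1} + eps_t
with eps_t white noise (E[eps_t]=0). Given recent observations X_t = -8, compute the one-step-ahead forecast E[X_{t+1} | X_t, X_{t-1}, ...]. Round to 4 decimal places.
E[X_{t+1} \mid \mathcal F_t] = 1.8160

For an AR(p) model X_t = c + sum_i phi_i X_{t-i} + eps_t, the
one-step-ahead conditional mean is
  E[X_{t+1} | X_t, ...] = c + sum_i phi_i X_{t+1-i}.
Substitute known values:
  E[X_{t+1} | ...] = (-0.227) * (-8)
                   = 1.8160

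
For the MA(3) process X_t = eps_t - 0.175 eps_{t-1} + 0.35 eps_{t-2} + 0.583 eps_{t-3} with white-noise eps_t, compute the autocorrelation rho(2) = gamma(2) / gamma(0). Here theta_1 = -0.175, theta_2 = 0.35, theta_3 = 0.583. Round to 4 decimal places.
\rho(2) = 0.1661

For an MA(q) process with theta_0 = 1, the autocovariance is
  gamma(k) = sigma^2 * sum_{i=0..q-k} theta_i * theta_{i+k},
and rho(k) = gamma(k) / gamma(0). Sigma^2 cancels.
  numerator   = (1)*(0.35) + (-0.175)*(0.583) = 0.247975.
  denominator = (1)^2 + (-0.175)^2 + (0.35)^2 + (0.583)^2 = 1.493014.
  rho(2) = 0.247975 / 1.493014 = 0.1661.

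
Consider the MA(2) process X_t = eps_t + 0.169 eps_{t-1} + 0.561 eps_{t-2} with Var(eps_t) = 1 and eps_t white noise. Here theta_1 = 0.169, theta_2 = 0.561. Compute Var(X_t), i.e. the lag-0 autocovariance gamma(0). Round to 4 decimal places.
\gamma(0) = 1.3433

For an MA(q) process X_t = eps_t + sum_i theta_i eps_{t-i} with
Var(eps_t) = sigma^2, the variance is
  gamma(0) = sigma^2 * (1 + sum_i theta_i^2).
  sum_i theta_i^2 = (0.169)^2 + (0.561)^2 = 0.028561 + 0.314721 = 0.343282.
  gamma(0) = 1 * (1 + 0.343282) = 1 * 1.343282 = 1.343282, which rounds to 1.3433.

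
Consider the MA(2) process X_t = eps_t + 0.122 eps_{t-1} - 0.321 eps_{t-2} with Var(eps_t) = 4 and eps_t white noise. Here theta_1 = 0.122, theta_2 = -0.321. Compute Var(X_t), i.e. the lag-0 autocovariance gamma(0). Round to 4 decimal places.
\gamma(0) = 4.4717

For an MA(q) process X_t = eps_t + sum_i theta_i eps_{t-i} with
Var(eps_t) = sigma^2, the variance is
  gamma(0) = sigma^2 * (1 + sum_i theta_i^2).
  sum_i theta_i^2 = (0.122)^2 + (-0.321)^2 = 0.014884 + 0.103041 = 0.117925.
  gamma(0) = 4 * (1 + 0.117925) = 4 * 1.117925 = 4.4717.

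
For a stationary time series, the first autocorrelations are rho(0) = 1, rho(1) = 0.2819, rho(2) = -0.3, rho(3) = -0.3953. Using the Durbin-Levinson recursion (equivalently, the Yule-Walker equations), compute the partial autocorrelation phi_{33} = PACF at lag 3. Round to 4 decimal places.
\phi_{33} = -0.2090

The PACF at lag k is phi_{kk}, the last component of the solution
to the Yule-Walker system G_k phi = r_k where
  (G_k)_{ij} = rho(|i - j|), (r_k)_i = rho(i), i,j = 1..k.
Equivalently, Durbin-Levinson gives phi_{kk} iteratively:
  phi_{11} = rho(1)
  phi_{kk} = [rho(k) - sum_{j=1..k-1} phi_{k-1,j} rho(k-j)]
            / [1 - sum_{j=1..k-1} phi_{k-1,j} rho(j)],
  phi_{k,j} = phi_{k-1,j} - phi_{kk} phi_{k-1,k-j},  j = 1..k-1.
Step k = 1:
  phi_11 = rho(1) = 0.2819.
Step k = 2:
  phi_22 = [rho(2) - phi_11 rho(1)] / [1 - phi_11 rho(1)] = [-0.3 - (0.2819)(0.2819)] / [1 - (0.2819)(0.2819)]
         = -0.37946761 / 0.92053239 = -0.412226.
  Update: phi_21 = phi_11 - phi_22 phi_11 = 0.2819 - (-0.412226)(0.2819) = 0.398107.
Step k = 3:
  phi_33 = [rho(3) - phi_21 rho(2) - phi_22 rho(1)] / [1 - phi_21 rho(1) - phi_22 rho(2)]
    numerator   = -0.3953 - (0.398107)(-0.3) - (-0.412226)(0.2819) = -0.15966145
    denominator = 1 - (0.398107)(0.2819) - (-0.412226)(-0.3) = 0.76410588
  phi_33 = -0.15966145 / 0.76410588 = -0.209.
Therefore phi_{33} = -0.2090.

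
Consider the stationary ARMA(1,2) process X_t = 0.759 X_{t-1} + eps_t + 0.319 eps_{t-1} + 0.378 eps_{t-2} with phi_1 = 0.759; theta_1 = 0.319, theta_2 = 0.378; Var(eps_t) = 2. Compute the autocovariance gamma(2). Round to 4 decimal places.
\gamma(2) = 8.2389

Multiply the model equation by X_{t-k} and take expectations. With theta_0 = psi_0 = 1 and psi_j the MA(infinity) weights, this gives
  gamma(k) - sum_i phi_i gamma(k-i) = c_k,
  c_k = sigma^2 * sum_{j=k..q} theta_j psi_{j-k}   (c_k = 0 for k > q),
using gamma(-m) = gamma(m).
psi-weights needed (psi_j = theta_j + sum_i phi_i psi_{j-i}):
  psi_1 = theta_1 + phi_1 = 0.319 + (0.759) = 1.078
  psi_2 = theta_2 + phi_1 psi_1 = 0.378 + (0.759)(1.078) = 1.196202
Right-hand sides:
  c_0 = sigma^2 (1 + theta_1 psi_1 + theta_2 psi_2) = 2 * (1 + (0.319)(1.078) + (0.378)(1.196202)) = 2 * 1.796046 = 3.592093
  c_1 = sigma^2 (theta_1 + theta_2 psi_1) = 2 * (0.319 + (0.378)(1.078)) = 1.452968
  c_2 = sigma^2 theta_2 = 2 * (0.378) = 0.756
Equations for k = 0 and k = 1 (AR order 1):
  gamma(0) = phi_1 gamma(1) + c_0
  gamma(1) = phi_1 gamma(0) + c_1
Substituting the second into the first: gamma(0) (1 - phi_1^2) = c_0 + phi_1 c_1, so
  gamma(0) = (c_0 + phi_1 c_1) / (1 - phi_1^2) = (3.592093 + (0.759)(1.452968)) / (1 - (0.759)^2) = 4.694895 / 0.423919 = 11.074982.
  gamma(1) = phi_1 gamma(0) + c_1 = (0.759)(11.074982) + (1.452968) = 9.85888.
For k = 2: gamma(2) = phi_1 gamma(1) + c_2
  = (0.759)(9.85888) + (0.756) = 8.23889.
Therefore gamma(2) = 8.2389 (to 4 decimal places).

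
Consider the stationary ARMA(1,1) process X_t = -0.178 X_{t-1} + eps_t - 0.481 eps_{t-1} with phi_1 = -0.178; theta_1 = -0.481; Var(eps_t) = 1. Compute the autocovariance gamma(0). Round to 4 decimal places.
\gamma(0) = 1.4485

Multiply the model equation by X_{t-k} and take expectations. With theta_0 = psi_0 = 1 and psi_j the MA(infinity) weights, this gives
  gamma(k) - sum_i phi_i gamma(k-i) = c_k,
  c_k = sigma^2 * sum_{j=k..q} theta_j psi_{j-k}   (c_k = 0 for k > q),
using gamma(-m) = gamma(m).
psi-weights needed (psi_j = theta_j + sum_i phi_i psi_{j-i}):
  psi_1 = theta_1 + phi_1 = -0.481 + (-0.178) = -0.659
Right-hand sides:
  c_0 = sigma^2 (1 + theta_1 psi_1) = 1 * (1 + (-0.481)(-0.659)) = 1 * 1.316979 = 1.316979
  c_1 = sigma^2 theta_1 = 1 * (-0.481) = -0.481
  c_2 = 0
Equations for k = 0 and k = 1 (AR order 1):
  gamma(0) = phi_1 gamma(1) + c_0
  gamma(1) = phi_1 gamma(0) + c_1
Substituting the second into the first: gamma(0) (1 - phi_1^2) = c_0 + phi_1 c_1, so
  gamma(0) = (c_0 + phi_1 c_1) / (1 - phi_1^2) = (1.316979 + (-0.178)(-0.481)) / (1 - (-0.178)^2) = 1.402597 / 0.968316 = 1.448491.
Therefore gamma(0) = 1.4485 (to 4 decimal places).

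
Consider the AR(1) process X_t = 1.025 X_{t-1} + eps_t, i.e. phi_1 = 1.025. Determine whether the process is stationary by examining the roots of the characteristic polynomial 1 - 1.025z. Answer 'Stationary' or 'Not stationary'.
\text{Not stationary}

The AR(p) characteristic polynomial is P(z) = 1 - 1.025z.
Stationarity requires all roots to lie outside the unit circle, i.e. |z| > 1 for every root.
This is linear in z: 1 + (-1.025) z = 0  =>  z = -1/(-1.025) = 0.97561,  |z| = 0.97561.
Moduli of all roots: 0.9756.
All moduli strictly greater than 1? No.
Verdict: Not stationary.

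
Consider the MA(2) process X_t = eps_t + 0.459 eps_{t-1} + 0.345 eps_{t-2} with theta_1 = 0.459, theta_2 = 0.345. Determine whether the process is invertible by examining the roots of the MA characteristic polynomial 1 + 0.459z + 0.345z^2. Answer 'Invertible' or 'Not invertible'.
\text{Invertible}

The MA(q) characteristic polynomial is P(z) = 1 + 0.459z + 0.345z^2.
Invertibility requires all roots to lie outside the unit circle, i.e. |z| > 1 for every root.
Set 1 + (0.459) z + (0.345) z^2 = 0, i.e. a z^2 + b z + c = 0 with a = 0.345, b = 0.459, c = 1.
Discriminant D = b^2 - 4ac = (0.459)^2 - 4*(0.345)*1 = 0.210681 - (1.38) = -1.169319.
D < 0, so the roots are the complex-conjugate pair z = (-b +/- i sqrt(-D)) / (2a) = -0.6652 +/- 1.5672i.
For a conjugate pair |z|^2 = z * conj(z) = (product of roots) = c/a = 1/(0.345) = 2.898551, so |z| = sqrt(2.898551) = 1.7025 for both roots.
Moduli of all roots: 1.7025, 1.7025.
All moduli strictly greater than 1? Yes.
Verdict: Invertible.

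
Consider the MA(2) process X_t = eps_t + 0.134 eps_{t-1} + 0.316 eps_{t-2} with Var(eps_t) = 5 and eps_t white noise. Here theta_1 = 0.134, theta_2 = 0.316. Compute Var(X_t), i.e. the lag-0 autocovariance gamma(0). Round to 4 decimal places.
\gamma(0) = 5.5891

For an MA(q) process X_t = eps_t + sum_i theta_i eps_{t-i} with
Var(eps_t) = sigma^2, the variance is
  gamma(0) = sigma^2 * (1 + sum_i theta_i^2).
  sum_i theta_i^2 = (0.134)^2 + (0.316)^2 = 0.017956 + 0.099856 = 0.117812.
  gamma(0) = 5 * (1 + 0.117812) = 5 * 1.117812 = 5.58906, which rounds to 5.5891.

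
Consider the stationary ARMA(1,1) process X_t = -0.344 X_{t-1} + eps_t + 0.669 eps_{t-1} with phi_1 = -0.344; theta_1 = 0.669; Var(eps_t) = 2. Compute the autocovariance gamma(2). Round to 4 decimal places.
\gamma(2) = -0.1952

Multiply the model equation by X_{t-k} and take expectations. With theta_0 = psi_0 = 1 and psi_j the MA(infinity) weights, this gives
  gamma(k) - sum_i phi_i gamma(k-i) = c_k,
  c_k = sigma^2 * sum_{j=k..q} theta_j psi_{j-k}   (c_k = 0 for k > q),
using gamma(-m) = gamma(m).
psi-weights needed (psi_j = theta_j + sum_i phi_i psi_{j-i}):
  psi_1 = theta_1 + phi_1 = 0.669 + (-0.344) = 0.325
Right-hand sides:
  c_0 = sigma^2 (1 + theta_1 psi_1) = 2 * (1 + (0.669)(0.325)) = 2 * 1.217425 = 2.43485
  c_1 = sigma^2 theta_1 = 2 * (0.669) = 1.338
  c_2 = 0
Equations for k = 0 and k = 1 (AR order 1):
  gamma(0) = phi_1 gamma(1) + c_0
  gamma(1) = phi_1 gamma(0) + c_1
Substituting the second into the first: gamma(0) (1 - phi_1^2) = c_0 + phi_1 c_1, so
  gamma(0) = (c_0 + phi_1 c_1) / (1 - phi_1^2) = (2.43485 + (-0.344)(1.338)) / (1 - (-0.344)^2) = 1.974578 / 0.881664 = 2.239604.
  gamma(1) = phi_1 gamma(0) + c_1 = (-0.344)(2.239604) + (1.338) = 0.567576.
For k = 2 (> q): gamma(2) = phi_1 gamma(1) = (-0.344)(0.567576) = -0.195246.
Therefore gamma(2) = -0.1952 (to 4 decimal places).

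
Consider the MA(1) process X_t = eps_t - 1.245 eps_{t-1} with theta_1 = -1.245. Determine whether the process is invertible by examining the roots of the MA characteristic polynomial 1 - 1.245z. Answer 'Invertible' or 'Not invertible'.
\text{Not invertible}

The MA(q) characteristic polynomial is P(z) = 1 - 1.245z.
Invertibility requires all roots to lie outside the unit circle, i.e. |z| > 1 for every root.
This is linear in z: 1 + (-1.245) z = 0  =>  z = -1/(-1.245) = 0.803213,  |z| = 0.803213.
Moduli of all roots: 0.8032.
All moduli strictly greater than 1? No.
Verdict: Not invertible.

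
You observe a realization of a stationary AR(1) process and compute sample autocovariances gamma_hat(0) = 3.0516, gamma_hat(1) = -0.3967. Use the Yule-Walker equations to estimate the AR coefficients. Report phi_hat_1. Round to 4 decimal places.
\hat\phi_{1} = -0.1300

The Yule-Walker equations for an AR(p) process read, in matrix form,
  Gamma_p phi = r_p,   with   (Gamma_p)_{ij} = gamma(|i - j|),
                       (r_p)_i = gamma(i),   i,j = 1..p.
Substitute the sample gammas (Toeplitz matrix and right-hand side of size 1):
  Gamma_p = [[3.0516]]
  r_p     = [-0.3967]
With p = 1 this is the single equation gamma(0) phi_1 = gamma(1):
  phi_hat_1 = gamma(1) / gamma(0) = -0.3967 / 3.0516 = -0.1300.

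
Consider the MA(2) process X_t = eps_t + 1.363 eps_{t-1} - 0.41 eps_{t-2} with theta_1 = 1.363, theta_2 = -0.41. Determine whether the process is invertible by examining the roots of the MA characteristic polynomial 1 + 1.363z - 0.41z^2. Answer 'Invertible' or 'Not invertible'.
\text{Not invertible}

The MA(q) characteristic polynomial is P(z) = 1 + 1.363z - 0.41z^2.
Invertibility requires all roots to lie outside the unit circle, i.e. |z| > 1 for every root.
Set 1 + (1.363) z + (-0.41) z^2 = 0, i.e. a z^2 + b z + c = 0 with a = -0.41, b = 1.363, c = 1.
Discriminant D = b^2 - 4ac = (1.363)^2 - 4*(-0.41)*1 = 1.857769 - (-1.64) = 3.497769.
D >= 0, so the roots are real: z = (-b +/- sqrt(D)) / (2a) = (-1.363 +/- 1.870232) / (-0.82).
  z_1 = (-1.363 + 1.870232) / (-0.82) = -0.6186,   |z_1| = 0.6186.
  z_2 = (-1.363 - 1.870232) / (-0.82) = 3.943,   |z_2| = 3.943.
Moduli of all roots: 0.6186, 3.9430.
All moduli strictly greater than 1? No.
Verdict: Not invertible.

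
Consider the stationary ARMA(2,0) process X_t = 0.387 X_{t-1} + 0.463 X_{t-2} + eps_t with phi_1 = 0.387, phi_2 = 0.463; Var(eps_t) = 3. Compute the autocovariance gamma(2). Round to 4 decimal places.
\gamma(2) = 5.8943

Multiply the model equation by X_{t-k} and take expectations. With theta_0 = psi_0 = 1 and psi_j the MA(infinity) weights, this gives
  gamma(k) - sum_i phi_i gamma(k-i) = c_k,
  c_k = sigma^2 * sum_{j=k..q} theta_j psi_{j-k}   (c_k = 0 for k > q),
using gamma(-m) = gamma(m).
Pure AR (q = 0): c_0 = sigma^2 = 3, c_k = 0 for k >= 1.
Equations for k = 0, 1, 2 (AR order 2, c_2 = 0):
  (E0) gamma(0) = phi_1 gamma(1) + phi_2 gamma(2) + c_0
  (E1) gamma(1) = phi_1 gamma(0) + phi_2 gamma(1) + c_1
  (E2) gamma(2) = phi_1 gamma(1) + phi_2 gamma(0)
From (E1): gamma(1) = A gamma(0) + B with
  A = phi_1 / (1 - phi_2) = 0.387 / 0.537 = 0.72067,   B = c_1 / (1 - phi_2) = 0 / 0.537 = 0.
Insert (E2) into (E0): gamma(0) (1 - phi_2^2) = phi_1 (1 + phi_2) gamma(1) + c_0.
  phi_1 (1 + phi_2) = (0.387)(1.463) = 0.566181,   1 - phi_2^2 = 0.785631.
Replace gamma(1) by A gamma(0) + B and collect gamma(0):
  gamma(0) [0.785631 - (0.566181)(0.72067)] = c_0 = 3
  gamma(0) * 0.377601 = 3
  gamma(0) = 3 / 0.377601 = 7.944892.
  gamma(1) = A gamma(0) = (0.72067)(7.944892) = 5.725648.
  gamma(2) = phi_1 gamma(1) + phi_2 gamma(0) = (0.387)(5.725648) + (0.463)(7.944892) = 5.894311.
Therefore gamma(2) = 5.8943 (to 4 decimal places).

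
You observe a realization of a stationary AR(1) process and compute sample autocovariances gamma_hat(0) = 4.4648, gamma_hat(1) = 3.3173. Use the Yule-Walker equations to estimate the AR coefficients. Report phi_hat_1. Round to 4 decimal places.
\hat\phi_{1} = 0.7430

The Yule-Walker equations for an AR(p) process read, in matrix form,
  Gamma_p phi = r_p,   with   (Gamma_p)_{ij} = gamma(|i - j|),
                       (r_p)_i = gamma(i),   i,j = 1..p.
Substitute the sample gammas (Toeplitz matrix and right-hand side of size 1):
  Gamma_p = [[4.4648]]
  r_p     = [3.3173]
With p = 1 this is the single equation gamma(0) phi_1 = gamma(1):
  phi_hat_1 = gamma(1) / gamma(0) = 3.3173 / 4.4648 = 0.7430.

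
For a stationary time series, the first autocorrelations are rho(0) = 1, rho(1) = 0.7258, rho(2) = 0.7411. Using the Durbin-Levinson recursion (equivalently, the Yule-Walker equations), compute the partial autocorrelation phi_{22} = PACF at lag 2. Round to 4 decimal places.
\phi_{22} = 0.4529

The PACF at lag k is phi_{kk}, the last component of the solution
to the Yule-Walker system G_k phi = r_k where
  (G_k)_{ij} = rho(|i - j|), (r_k)_i = rho(i), i,j = 1..k.
Equivalently, Durbin-Levinson gives phi_{kk} iteratively:
  phi_{11} = rho(1)
  phi_{kk} = [rho(k) - sum_{j=1..k-1} phi_{k-1,j} rho(k-j)]
            / [1 - sum_{j=1..k-1} phi_{k-1,j} rho(j)],
  phi_{k,j} = phi_{k-1,j} - phi_{kk} phi_{k-1,k-j},  j = 1..k-1.
Step k = 1:
  phi_11 = rho(1) = 0.7258.
Step k = 2:
  phi_22 = [rho(2) - phi_11 rho(1)] / [1 - phi_11 rho(1)] = [0.7411 - (0.7258)(0.7258)] / [1 - (0.7258)(0.7258)]
         = 0.21431436 / 0.47321436 = 0.4529.
Therefore phi_{22} = 0.4529.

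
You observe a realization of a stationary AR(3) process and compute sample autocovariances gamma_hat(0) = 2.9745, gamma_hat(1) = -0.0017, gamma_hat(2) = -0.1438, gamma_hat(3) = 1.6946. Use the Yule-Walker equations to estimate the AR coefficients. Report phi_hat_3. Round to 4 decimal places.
\hat\phi_{3} = 0.5710

The Yule-Walker equations for an AR(p) process read, in matrix form,
  Gamma_p phi = r_p,   with   (Gamma_p)_{ij} = gamma(|i - j|),
                       (r_p)_i = gamma(i),   i,j = 1..p.
Substitute the sample gammas (Toeplitz matrix and right-hand side of size 3):
  Gamma_p = [[2.9745, -0.0017, -0.1438], [-0.0017, 2.9745, -0.0017], [-0.1438, -0.0017, 2.9745]]
  r_p     = [-0.0017, -0.1438, 1.6946]
Written out (R1..R3):
  (R1) 2.9745 phi_1 - 0.0017 phi_2 - 0.1438 phi_3 = -0.0017
  (R2) -0.0017 phi_1 + 2.9745 phi_2 - 0.0017 phi_3 = -0.1438
  (R3) -0.1438 phi_1 - 0.0017 phi_2 + 2.9745 phi_3 = 1.6946
Gaussian elimination:
  R2 <- R2 - (-0.0017/2.9745) R1 = R2 - (-0.000572) R1:  2.974499 phi_2 - 0.001782 phi_3 = -0.143801
  R3 <- R3 - (-0.1438/2.9745) R1 = R3 - (-0.048344) R1:  -0.001782 phi_2 + 2.967548 phi_3 = 1.694518
  R3 <- R3 - (-0.001782/2.974499) R2 = R3 - (-0.000599) R2:  2.967547 phi_3 = 1.694432
Back-substitution:
  phi_hat_3 = 1.694432 / 2.967547 = 0.570987
  phi_hat_2 = (-0.143801 - (-0.001782)(0.570987)) / 2.974499 = -0.048002
  phi_hat_1 = (-0.0017 - (-0.0017)(-0.048002) - (-0.1438)(0.570987)) / 2.9745 = 0.027005
So phi_hat = [0.0270, -0.0480, 0.5710].
Therefore phi_hat_3 = 0.5710.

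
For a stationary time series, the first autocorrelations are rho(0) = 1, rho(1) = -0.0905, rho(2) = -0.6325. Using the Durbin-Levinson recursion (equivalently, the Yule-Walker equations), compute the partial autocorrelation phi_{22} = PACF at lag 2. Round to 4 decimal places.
\phi_{22} = -0.6460

The PACF at lag k is phi_{kk}, the last component of the solution
to the Yule-Walker system G_k phi = r_k where
  (G_k)_{ij} = rho(|i - j|), (r_k)_i = rho(i), i,j = 1..k.
Equivalently, Durbin-Levinson gives phi_{kk} iteratively:
  phi_{11} = rho(1)
  phi_{kk} = [rho(k) - sum_{j=1..k-1} phi_{k-1,j} rho(k-j)]
            / [1 - sum_{j=1..k-1} phi_{k-1,j} rho(j)],
  phi_{k,j} = phi_{k-1,j} - phi_{kk} phi_{k-1,k-j},  j = 1..k-1.
Step k = 1:
  phi_11 = rho(1) = -0.0905.
Step k = 2:
  phi_22 = [rho(2) - phi_11 rho(1)] / [1 - phi_11 rho(1)] = [-0.6325 - (-0.0905)(-0.0905)] / [1 - (-0.0905)(-0.0905)]
         = -0.64069025 / 0.99180975 = -0.646.
Therefore phi_{22} = -0.6460.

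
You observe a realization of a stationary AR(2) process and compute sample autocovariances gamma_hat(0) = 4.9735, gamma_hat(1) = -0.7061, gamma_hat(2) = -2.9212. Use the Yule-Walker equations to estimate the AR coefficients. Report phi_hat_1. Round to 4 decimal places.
\hat\phi_{1} = -0.2300

The Yule-Walker equations for an AR(p) process read, in matrix form,
  Gamma_p phi = r_p,   with   (Gamma_p)_{ij} = gamma(|i - j|),
                       (r_p)_i = gamma(i),   i,j = 1..p.
Substitute the sample gammas (Toeplitz matrix and right-hand side of size 2):
  Gamma_p = [[4.9735, -0.7061], [-0.7061, 4.9735]]
  r_p     = [-0.7061, -2.9212]
Written out:
  4.9735 phi_1 - 0.7061 phi_2 = -0.7061
  -0.7061 phi_1 + 4.9735 phi_2 = -2.9212
Solve by Cramer's rule:
  det = gamma(0)^2 - gamma(1)^2 = (4.9735)^2 - (-0.7061)^2 = 24.73570225 - 0.49857721 = 24.23712504
  phi_hat_1 = [gamma(1) gamma(0) - gamma(1) gamma(2)] / det = [(-0.7061)(4.9735) - (-0.7061)(-2.9212)] / 24.23712504 = -5.57444767 / 24.23712504 = -0.23
  phi_hat_2 = [gamma(0) gamma(2) - gamma(1)^2] / det = [(4.9735)(-2.9212) - (-0.7061)^2] / 24.23712504 = -15.02716541 / 24.23712504 = -0.62
So phi_hat = [-0.2300, -0.6200].
Therefore phi_hat_1 = -0.2300.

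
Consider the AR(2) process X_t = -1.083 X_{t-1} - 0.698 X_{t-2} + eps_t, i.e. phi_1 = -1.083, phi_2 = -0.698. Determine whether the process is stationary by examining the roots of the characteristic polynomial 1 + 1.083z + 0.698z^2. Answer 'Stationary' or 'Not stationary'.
\text{Stationary}

The AR(p) characteristic polynomial is P(z) = 1 + 1.083z + 0.698z^2.
Stationarity requires all roots to lie outside the unit circle, i.e. |z| > 1 for every root.
Set 1 + (1.083) z + (0.698) z^2 = 0, i.e. a z^2 + b z + c = 0 with a = 0.698, b = 1.083, c = 1.
Discriminant D = b^2 - 4ac = (1.083)^2 - 4*(0.698)*1 = 1.172889 - (2.792) = -1.619111.
D < 0, so the roots are the complex-conjugate pair z = (-b +/- i sqrt(-D)) / (2a) = -0.7758 +/- 0.9115i.
For a conjugate pair |z|^2 = z * conj(z) = (product of roots) = c/a = 1/(0.698) = 1.432665, so |z| = sqrt(1.432665) = 1.1969 for both roots.
Moduli of all roots: 1.1969, 1.1969.
All moduli strictly greater than 1? Yes.
Verdict: Stationary.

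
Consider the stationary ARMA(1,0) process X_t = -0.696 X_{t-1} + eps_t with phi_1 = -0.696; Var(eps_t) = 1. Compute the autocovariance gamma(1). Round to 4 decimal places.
\gamma(1) = -1.3499

Multiply the model equation by X_{t-k} and take expectations. With theta_0 = psi_0 = 1 and psi_j the MA(infinity) weights, this gives
  gamma(k) - sum_i phi_i gamma(k-i) = c_k,
  c_k = sigma^2 * sum_{j=k..q} theta_j psi_{j-k}   (c_k = 0 for k > q),
using gamma(-m) = gamma(m).
Pure AR (q = 0): c_0 = sigma^2 = 1, c_k = 0 for k >= 1.
Equations for k = 0 and k = 1 (AR order 1):
  gamma(0) = phi_1 gamma(1) + c_0
  gamma(1) = phi_1 gamma(0) + c_1
Substituting the second into the first: gamma(0) (1 - phi_1^2) = c_0 + phi_1 c_1, so
  gamma(0) = c_0 / (1 - phi_1^2) = 1 / (1 - (-0.696)^2) = 1 / 0.515584 = 1.939548.
  gamma(1) = phi_1 gamma(0) = (-0.696)(1.939548) = -1.349926.
Therefore gamma(1) = -1.3499 (to 4 decimal places).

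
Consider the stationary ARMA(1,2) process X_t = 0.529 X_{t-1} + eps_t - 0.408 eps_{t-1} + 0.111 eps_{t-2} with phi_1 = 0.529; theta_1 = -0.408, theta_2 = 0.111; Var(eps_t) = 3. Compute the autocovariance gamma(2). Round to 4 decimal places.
\gamma(2) = 0.5943

Multiply the model equation by X_{t-k} and take expectations. With theta_0 = psi_0 = 1 and psi_j the MA(infinity) weights, this gives
  gamma(k) - sum_i phi_i gamma(k-i) = c_k,
  c_k = sigma^2 * sum_{j=k..q} theta_j psi_{j-k}   (c_k = 0 for k > q),
using gamma(-m) = gamma(m).
psi-weights needed (psi_j = theta_j + sum_i phi_i psi_{j-i}):
  psi_1 = theta_1 + phi_1 = -0.408 + (0.529) = 0.121
  psi_2 = theta_2 + phi_1 psi_1 = 0.111 + (0.529)(0.121) = 0.175009
Right-hand sides:
  c_0 = sigma^2 (1 + theta_1 psi_1 + theta_2 psi_2) = 3 * (1 + (-0.408)(0.121) + (0.111)(0.175009)) = 3 * 0.970058 = 2.910174
  c_1 = sigma^2 (theta_1 + theta_2 psi_1) = 3 * (-0.408 + (0.111)(0.121)) = -1.183707
  c_2 = sigma^2 theta_2 = 3 * (0.111) = 0.333
Equations for k = 0 and k = 1 (AR order 1):
  gamma(0) = phi_1 gamma(1) + c_0
  gamma(1) = phi_1 gamma(0) + c_1
Substituting the second into the first: gamma(0) (1 - phi_1^2) = c_0 + phi_1 c_1, so
  gamma(0) = (c_0 + phi_1 c_1) / (1 - phi_1^2) = (2.910174 + (0.529)(-1.183707)) / (1 - (0.529)^2) = 2.283993 / 0.720159 = 3.171512.
  gamma(1) = phi_1 gamma(0) + c_1 = (0.529)(3.171512) + (-1.183707) = 0.494023.
For k = 2: gamma(2) = phi_1 gamma(1) + c_2
  = (0.529)(0.494023) + (0.333) = 0.594338.
Therefore gamma(2) = 0.5943 (to 4 decimal places).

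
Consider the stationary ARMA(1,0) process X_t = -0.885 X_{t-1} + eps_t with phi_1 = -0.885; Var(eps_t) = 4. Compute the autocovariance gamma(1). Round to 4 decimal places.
\gamma(1) = -16.3303

Multiply the model equation by X_{t-k} and take expectations. With theta_0 = psi_0 = 1 and psi_j the MA(infinity) weights, this gives
  gamma(k) - sum_i phi_i gamma(k-i) = c_k,
  c_k = sigma^2 * sum_{j=k..q} theta_j psi_{j-k}   (c_k = 0 for k > q),
using gamma(-m) = gamma(m).
Pure AR (q = 0): c_0 = sigma^2 = 4, c_k = 0 for k >= 1.
Equations for k = 0 and k = 1 (AR order 1):
  gamma(0) = phi_1 gamma(1) + c_0
  gamma(1) = phi_1 gamma(0) + c_1
Substituting the second into the first: gamma(0) (1 - phi_1^2) = c_0 + phi_1 c_1, so
  gamma(0) = c_0 / (1 - phi_1^2) = 4 / (1 - (-0.885)^2) = 4 / 0.216775 = 18.452312.
  gamma(1) = phi_1 gamma(0) = (-0.885)(18.452312) = -16.330296.
Therefore gamma(1) = -16.3303 (to 4 decimal places).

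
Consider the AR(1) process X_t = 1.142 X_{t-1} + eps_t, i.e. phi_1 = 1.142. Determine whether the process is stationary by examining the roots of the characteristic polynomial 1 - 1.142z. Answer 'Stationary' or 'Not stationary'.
\text{Not stationary}

The AR(p) characteristic polynomial is P(z) = 1 - 1.142z.
Stationarity requires all roots to lie outside the unit circle, i.e. |z| > 1 for every root.
This is linear in z: 1 + (-1.142) z = 0  =>  z = -1/(-1.142) = 0.875657,  |z| = 0.875657.
Moduli of all roots: 0.8757.
All moduli strictly greater than 1? No.
Verdict: Not stationary.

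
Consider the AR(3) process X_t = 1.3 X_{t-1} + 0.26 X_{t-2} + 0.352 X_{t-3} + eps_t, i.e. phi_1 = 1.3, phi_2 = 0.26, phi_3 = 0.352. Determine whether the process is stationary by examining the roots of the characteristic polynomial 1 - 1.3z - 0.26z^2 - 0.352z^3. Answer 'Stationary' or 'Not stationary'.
\text{Not stationary}

The AR(p) characteristic polynomial is P(z) = 1 - 1.3z - 0.26z^2 - 0.352z^3.
Stationarity requires all roots to lie outside the unit circle, i.e. |z| > 1 for every root.
Degree 3: look for a simple real root z0 first, then factor out (1 - z/z0) and solve the remaining quadratic.
Testing z0 = 0.625: P(0.625) = 1 + (-1.3)(0.625) + (-0.26)(0.625)^2 + (-0.352)(0.625)^3
  = 1 + (-0.8125) + (-0.101562) + (-0.085938) = 0.  So z_0 = 0.625 is a root, |z_0| = 0.625.
Divide out the factor (1 - 1.6 z) = (1 - z/z0) (since 1/z0 = 1.6):
  P(z) = (1 - 1.6 z)(1 + (0.3) z + (0.22) z^2)
  [check: z-coef 0.3 - (1.6) = -1.3; z^2-coef 0.22 - (1.6)(0.3) = -0.26; z^3-coef -(1.6)(0.22) = -0.352.]
Remaining roots from the quadratic factor 1 + (0.3) z + (0.22) z^2:
  Set 1 + (0.3) z + (0.22) z^2 = 0, i.e. a z^2 + b z + c = 0 with a = 0.22, b = 0.3, c = 1.
  Discriminant D = b^2 - 4ac = (0.3)^2 - 4*(0.22)*1 = 0.09 - (0.88) = -0.79.
  D < 0, so the roots are the complex-conjugate pair z = (-b +/- i sqrt(-D)) / (2a) = -0.6818 +/- 2.02i.
  For a conjugate pair |z|^2 = z * conj(z) = (product of roots) = c/a = 1/(0.22) = 4.545455, so |z| = sqrt(4.545455) = 2.132 for both roots.
Moduli of all roots: 0.6250, 2.1320, 2.1320.
All moduli strictly greater than 1? No.
Verdict: Not stationary.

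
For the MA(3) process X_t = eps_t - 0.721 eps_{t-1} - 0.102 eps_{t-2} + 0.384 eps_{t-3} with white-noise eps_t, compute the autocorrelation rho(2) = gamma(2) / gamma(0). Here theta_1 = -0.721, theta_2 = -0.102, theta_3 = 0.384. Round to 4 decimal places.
\rho(2) = -0.2258

For an MA(q) process with theta_0 = 1, the autocovariance is
  gamma(k) = sigma^2 * sum_{i=0..q-k} theta_i * theta_{i+k},
and rho(k) = gamma(k) / gamma(0). Sigma^2 cancels.
  numerator   = (1)*(-0.102) + (-0.721)*(0.384) = -0.378864.
  denominator = (1)^2 + (-0.721)^2 + (-0.102)^2 + (0.384)^2 = 1.677701.
  rho(2) = -0.378864 / 1.677701 = -0.2258.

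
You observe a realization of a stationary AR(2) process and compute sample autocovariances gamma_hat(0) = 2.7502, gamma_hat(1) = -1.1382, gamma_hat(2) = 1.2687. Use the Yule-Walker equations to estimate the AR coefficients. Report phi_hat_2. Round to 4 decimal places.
\hat\phi_{2} = 0.3500

The Yule-Walker equations for an AR(p) process read, in matrix form,
  Gamma_p phi = r_p,   with   (Gamma_p)_{ij} = gamma(|i - j|),
                       (r_p)_i = gamma(i),   i,j = 1..p.
Substitute the sample gammas (Toeplitz matrix and right-hand side of size 2):
  Gamma_p = [[2.7502, -1.1382], [-1.1382, 2.7502]]
  r_p     = [-1.1382, 1.2687]
Written out:
  2.7502 phi_1 - 1.1382 phi_2 = -1.1382
  -1.1382 phi_1 + 2.7502 phi_2 = 1.2687
Solve by Cramer's rule:
  det = gamma(0)^2 - gamma(1)^2 = (2.7502)^2 - (-1.1382)^2 = 7.56360004 - 1.29549924 = 6.2681008
  phi_hat_1 = [gamma(1) gamma(0) - gamma(1) gamma(2)] / det = [(-1.1382)(2.7502) - (-1.1382)(1.2687)] / 6.2681008 = -1.6862433 / 6.2681008 = -0.269
  phi_hat_2 = [gamma(0) gamma(2) - gamma(1)^2] / det = [(2.7502)(1.2687) - (-1.1382)^2] / 6.2681008 = 2.1936795 / 6.2681008 = 0.35
So phi_hat = [-0.2690, 0.3500].
Therefore phi_hat_2 = 0.3500.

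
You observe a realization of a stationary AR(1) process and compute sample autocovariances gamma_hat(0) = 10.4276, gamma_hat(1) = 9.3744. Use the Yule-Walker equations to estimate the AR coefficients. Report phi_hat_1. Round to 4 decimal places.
\hat\phi_{1} = 0.8990

The Yule-Walker equations for an AR(p) process read, in matrix form,
  Gamma_p phi = r_p,   with   (Gamma_p)_{ij} = gamma(|i - j|),
                       (r_p)_i = gamma(i),   i,j = 1..p.
Substitute the sample gammas (Toeplitz matrix and right-hand side of size 1):
  Gamma_p = [[10.4276]]
  r_p     = [9.3744]
With p = 1 this is the single equation gamma(0) phi_1 = gamma(1):
  phi_hat_1 = gamma(1) / gamma(0) = 9.3744 / 10.4276 = 0.8990.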